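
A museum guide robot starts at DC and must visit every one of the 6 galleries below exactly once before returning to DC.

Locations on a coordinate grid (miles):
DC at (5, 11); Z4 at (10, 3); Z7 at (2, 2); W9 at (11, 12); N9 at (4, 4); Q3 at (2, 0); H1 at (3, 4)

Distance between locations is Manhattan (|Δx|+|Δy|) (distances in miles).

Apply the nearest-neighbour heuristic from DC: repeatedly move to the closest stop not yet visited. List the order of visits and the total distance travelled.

From DC: distances to unvisited — W9=7, N9=8, H1=9, Z7=12, Z4=13, Q3=14. Nearest is W9 (7).
From W9: distances to unvisited — Z4=10, N9=15, H1=16, Z7=19, Q3=21. Nearest is Z4 (10).
From Z4: distances to unvisited — N9=7, H1=8, Z7=9, Q3=11. Nearest is N9 (7).
From N9: distances to unvisited — H1=1, Z7=4, Q3=6. Nearest is H1 (1).
From H1: distances to unvisited — Z7=3, Q3=5. Nearest is Z7 (3).
From Z7: distances to unvisited — Q3=2. Nearest is Q3 (2).
Return Q3→DC: 14.
Total = 7 + 10 + 7 + 1 + 3 + 2 + 14 = 44.

44 miles along DC → W9 → Z4 → N9 → H1 → Z7 → Q3 → DC.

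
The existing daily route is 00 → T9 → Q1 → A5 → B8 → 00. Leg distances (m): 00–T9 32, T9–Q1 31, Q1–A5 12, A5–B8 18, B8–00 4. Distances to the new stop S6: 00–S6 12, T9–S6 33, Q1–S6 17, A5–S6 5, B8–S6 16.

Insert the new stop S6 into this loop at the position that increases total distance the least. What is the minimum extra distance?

Insertion cost between consecutive stops i–j is d(i,S6) + d(S6,j) − d(i,j):
  between 00 and T9: 12 + 33 − 32 = 13
  between T9 and Q1: 33 + 17 − 31 = 19
  between Q1 and A5: 17 + 5 − 12 = 10
  between A5 and B8: 5 + 16 − 18 = 3
  between B8 and 00: 16 + 12 − 4 = 24
Cheapest insertion is between A5 and B8, adding 3.
New total = 97 + 3 = 100.

+3 m — insert S6 between A5 and B8.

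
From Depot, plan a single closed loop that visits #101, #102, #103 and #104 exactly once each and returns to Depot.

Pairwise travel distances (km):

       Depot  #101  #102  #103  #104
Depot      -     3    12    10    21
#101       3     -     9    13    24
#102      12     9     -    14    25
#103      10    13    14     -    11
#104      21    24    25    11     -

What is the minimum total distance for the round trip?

With 4 stops there are 4!/2 = 12 distinct round trips (a route and its reverse cost the same).
Depot → #101 → #102 → #103 → #104 → Depot: 3+9+14+11+21 = 58
Depot → #101 → #102 → #104 → #103 → Depot: 3+9+25+11+10 = 58
Depot → #101 → #103 → #102 → #104 → Depot: 3+13+14+25+21 = 76
Depot → #101 → #103 → #104 → #102 → Depot: 3+13+11+25+12 = 64
Depot → #101 → #104 → #102 → #103 → Depot: 3+24+25+14+10 = 76
Depot → #101 → #104 → #103 → #102 → Depot: 3+24+11+14+12 = 64
Depot → #102 → #101 → #103 → #104 → Depot: 12+9+13+11+21 = 66
Depot → #102 → #101 → #104 → #103 → Depot: 12+9+24+11+10 = 66
Depot → #102 → #103 → #101 → #104 → Depot: 12+14+13+24+21 = 84
Depot → #102 → #104 → #101 → #103 → Depot: 12+25+24+13+10 = 84
Depot → #103 → #101 → #102 → #104 → Depot: 10+13+9+25+21 = 78
Depot → #103 → #102 → #101 → #104 → Depot: 10+14+9+24+21 = 78
The minimum is 58.
One optimal route: Depot → #101 → #102 → #103 → #104 → Depot (or its reverse).

Shortest round trip = 58 km.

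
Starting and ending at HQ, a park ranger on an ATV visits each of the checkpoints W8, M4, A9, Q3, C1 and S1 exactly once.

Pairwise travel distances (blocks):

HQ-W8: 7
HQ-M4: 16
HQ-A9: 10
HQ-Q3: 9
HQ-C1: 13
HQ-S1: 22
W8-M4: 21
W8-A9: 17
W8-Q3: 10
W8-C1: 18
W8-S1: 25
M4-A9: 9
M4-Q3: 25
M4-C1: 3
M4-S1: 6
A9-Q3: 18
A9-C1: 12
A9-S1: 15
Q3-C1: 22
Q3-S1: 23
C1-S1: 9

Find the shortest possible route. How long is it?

71 blocks — the shortest possible round trip.

HQ-W8-M4-A9-Q3-C1-S1-HQ: 7+21+9+18+22+9+22 = 108
HQ-W8-M4-A9-Q3-S1-C1-HQ: 7+21+9+18+23+9+13 = 100
HQ-W8-M4-A9-C1-Q3-S1-HQ: 7+21+9+12+22+23+22 = 116
HQ-W8-M4-A9-C1-S1-Q3-HQ: 7+21+9+12+9+23+9 = 90
HQ-W8-M4-A9-S1-Q3-C1-HQ: 7+21+9+15+23+22+13 = 110
HQ-W8-M4-A9-S1-C1-Q3-HQ: 7+21+9+15+9+22+9 = 92
HQ-W8-M4-Q3-A9-C1-S1-HQ: 7+21+25+18+12+9+22 = 114
HQ-W8-M4-Q3-A9-S1-C1-HQ: 7+21+25+18+15+9+13 = 108
… (352 more)
HQ-W8-Q3-S1-M4-C1-A9-HQ: 7+10+23+6+3+12+10 = 71  ← best
The minimum is 71.
One optimal route: HQ → W8 → Q3 → S1 → M4 → C1 → A9 → HQ (or its reverse).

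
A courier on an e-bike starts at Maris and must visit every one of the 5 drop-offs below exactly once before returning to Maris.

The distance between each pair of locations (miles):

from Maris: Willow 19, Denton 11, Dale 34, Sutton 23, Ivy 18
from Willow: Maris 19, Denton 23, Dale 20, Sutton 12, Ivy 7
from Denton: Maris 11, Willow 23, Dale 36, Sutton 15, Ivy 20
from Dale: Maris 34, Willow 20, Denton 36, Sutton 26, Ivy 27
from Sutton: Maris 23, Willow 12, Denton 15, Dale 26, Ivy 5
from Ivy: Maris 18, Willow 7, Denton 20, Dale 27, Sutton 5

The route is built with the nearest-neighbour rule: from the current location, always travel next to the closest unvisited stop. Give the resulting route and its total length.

92 miles along Maris → Denton → Sutton → Ivy → Willow → Dale → Maris.

From Maris: distances to unvisited — Denton=11, Ivy=18, Willow=19, Sutton=23, Dale=34. Nearest is Denton (11).
From Denton: distances to unvisited — Sutton=15, Ivy=20, Willow=23, Dale=36. Nearest is Sutton (15).
From Sutton: distances to unvisited — Ivy=5, Willow=12, Dale=26. Nearest is Ivy (5).
From Ivy: distances to unvisited — Willow=7, Dale=27. Nearest is Willow (7).
From Willow: distances to unvisited — Dale=20. Nearest is Dale (20).
Return Dale→Maris: 34.
Total = 11 + 15 + 5 + 7 + 20 + 34 = 92.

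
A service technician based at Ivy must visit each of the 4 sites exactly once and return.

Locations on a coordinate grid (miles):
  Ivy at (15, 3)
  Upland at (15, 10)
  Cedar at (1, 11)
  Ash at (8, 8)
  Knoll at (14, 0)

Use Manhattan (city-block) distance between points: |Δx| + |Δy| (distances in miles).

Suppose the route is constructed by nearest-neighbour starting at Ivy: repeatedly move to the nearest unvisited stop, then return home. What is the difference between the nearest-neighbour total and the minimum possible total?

Ivy: Knoll=4, Upland=7, Ash=12, Cedar=22 ⇒ Knoll
Knoll: Upland=11, Ash=14, Cedar=24 ⇒ Upland
Upland: Ash=9, Cedar=15 ⇒ Ash
Ash: Cedar=10 ⇒ Cedar
NN route Ivy → Knoll → Upland → Ash → Cedar → Ivy costs 56.
Optimal: Ivy → Upland → Cedar → Ash → Knoll → Ivy costs 50 (by enumerating all 12 distinct tours).
Excess = 56 − 50 = 6.

6 miles longer than the optimal tour.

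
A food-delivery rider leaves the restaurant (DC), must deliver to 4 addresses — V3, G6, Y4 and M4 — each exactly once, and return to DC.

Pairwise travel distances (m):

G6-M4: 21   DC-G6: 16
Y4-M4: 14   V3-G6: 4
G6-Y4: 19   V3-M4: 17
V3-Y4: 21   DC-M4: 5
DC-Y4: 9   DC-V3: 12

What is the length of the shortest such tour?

54 m — the shortest possible round trip.

DC-V3-G6-Y4-M4-DC: 12+4+19+14+5 = 54
DC-V3-G6-M4-Y4-DC: 12+4+21+14+9 = 60
DC-V3-Y4-G6-M4-DC: 12+21+19+21+5 = 78
DC-V3-Y4-M4-G6-DC: 12+21+14+21+16 = 84
DC-V3-M4-G6-Y4-DC: 12+17+21+19+9 = 78
DC-V3-M4-Y4-G6-DC: 12+17+14+19+16 = 78
DC-G6-V3-Y4-M4-DC: 16+4+21+14+5 = 60
DC-G6-V3-M4-Y4-DC: 16+4+17+14+9 = 60
DC-G6-Y4-V3-M4-DC: 16+19+21+17+5 = 78
DC-G6-M4-V3-Y4-DC: 16+21+17+21+9 = 84
DC-Y4-V3-G6-M4-DC: 9+21+4+21+5 = 60
DC-Y4-G6-V3-M4-DC: 9+19+4+17+5 = 54
The minimum is 54.
One optimal route: DC → V3 → G6 → Y4 → M4 → DC (or its reverse).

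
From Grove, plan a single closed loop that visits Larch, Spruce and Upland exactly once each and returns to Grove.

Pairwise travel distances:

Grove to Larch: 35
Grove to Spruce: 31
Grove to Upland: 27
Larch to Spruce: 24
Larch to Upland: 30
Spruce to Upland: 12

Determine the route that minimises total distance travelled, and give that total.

Grove→Larch→Spruce→Upland→Grove: 35+24+12+27 = 98
Grove→Larch→Upland→Spruce→Grove: 35+30+12+31 = 108
Grove→Spruce→Larch→Upland→Grove: 31+24+30+27 = 112
The minimum is 98.
One optimal route: Grove → Larch → Spruce → Upland → Grove (or its reverse).

Minimum total distance: 98.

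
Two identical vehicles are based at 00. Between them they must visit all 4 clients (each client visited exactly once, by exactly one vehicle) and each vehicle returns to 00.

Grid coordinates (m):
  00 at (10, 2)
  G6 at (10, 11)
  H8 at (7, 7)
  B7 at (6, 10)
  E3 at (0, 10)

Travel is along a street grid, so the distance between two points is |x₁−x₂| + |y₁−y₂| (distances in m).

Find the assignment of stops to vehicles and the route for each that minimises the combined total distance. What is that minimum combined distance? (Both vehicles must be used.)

There are 2^3 − 1 = 7 ways to divide the 4 stops into two non-empty groups. For each, the best each vehicle can do is its own shortest tour through its group:
  {G6} + {H8, B7, E3}: 18 + 36 = 54
  {H8} + {G6, B7, E3}: 16 + 38 = 54
  {G6, H8} + {B7, E3}: 24 + 36 = 60
  {B7} + {G6, H8, E3}: 24 + 38 = 62
  {G6, B7} + {H8, E3}: 26 + 36 = 62
  {H8, B7} + {G6, E3}: 24 + 38 = 62
  … (7 splits in total)
Best: vehicle 1 00 → G6 → 00 = 18; vehicle 2 00 → H8 → B7 → E3 → 00 = 36; combined 54.

Minimum combined distance: 54 m.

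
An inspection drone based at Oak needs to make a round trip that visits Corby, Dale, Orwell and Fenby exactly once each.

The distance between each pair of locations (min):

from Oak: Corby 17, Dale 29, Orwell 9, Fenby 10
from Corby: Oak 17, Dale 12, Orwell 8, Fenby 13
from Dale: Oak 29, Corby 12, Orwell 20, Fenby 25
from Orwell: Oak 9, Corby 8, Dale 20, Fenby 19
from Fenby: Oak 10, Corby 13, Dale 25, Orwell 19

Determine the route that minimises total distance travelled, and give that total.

There are 12 distinct closed tours to check (reversals are equivalent).
Oak → Corby → Dale → Orwell → Fenby → Oak: 17+12+20+19+10 = 78
Oak → Corby → Dale → Fenby → Orwell → Oak: 17+12+25+19+9 = 82
Oak → Corby → Orwell → Dale → Fenby → Oak: 17+8+20+25+10 = 80
Oak → Corby → Orwell → Fenby → Dale → Oak: 17+8+19+25+29 = 98
Oak → Corby → Fenby → Dale → Orwell → Oak: 17+13+25+20+9 = 84
Oak → Corby → Fenby → Orwell → Dale → Oak: 17+13+19+20+29 = 98
Oak → Dale → Corby → Orwell → Fenby → Oak: 29+12+8+19+10 = 78
Oak → Dale → Corby → Fenby → Orwell → Oak: 29+12+13+19+9 = 82
Oak → Dale → Orwell → Corby → Fenby → Oak: 29+20+8+13+10 = 80
Oak → Dale → Fenby → Corby → Orwell → Oak: 29+25+13+8+9 = 84
Oak → Orwell → Corby → Dale → Fenby → Oak: 9+8+12+25+10 = 64
Oak → Orwell → Dale → Corby → Fenby → Oak: 9+20+12+13+10 = 64
The minimum is 64.
One optimal route: Oak → Orwell → Corby → Dale → Fenby → Oak (or its reverse).

Shortest round trip = 64 min.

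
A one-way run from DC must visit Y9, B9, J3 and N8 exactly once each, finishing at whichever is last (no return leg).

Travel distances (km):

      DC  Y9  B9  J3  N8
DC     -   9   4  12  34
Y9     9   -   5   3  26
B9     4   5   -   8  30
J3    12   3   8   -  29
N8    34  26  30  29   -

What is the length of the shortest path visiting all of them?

There are 4! = 24 possible orderings.
DC - Y9 - B9 - J3 - N8: 9+5+8+29 = 51
DC - Y9 - B9 - N8 - J3: 9+5+30+29 = 73
DC - Y9 - J3 - B9 - N8: 9+3+8+30 = 50
DC - Y9 - J3 - N8 - B9: 9+3+29+30 = 71
DC - Y9 - N8 - B9 - J3: 9+26+30+8 = 73
DC - Y9 - N8 - J3 - B9: 9+26+29+8 = 72
DC - B9 - Y9 - J3 - N8: 4+5+3+29 = 41
DC - B9 - Y9 - N8 - J3: 4+5+26+29 = 64
DC - B9 - J3 - Y9 - N8: 4+8+3+26 = 41
DC - B9 - J3 - N8 - Y9: 4+8+29+26 = 67
DC - B9 - N8 - Y9 - J3: 4+30+26+3 = 63
DC - B9 - N8 - J3 - Y9: 4+30+29+3 = 66
DC - J3 - Y9 - B9 - N8: 12+3+5+30 = 50
DC - J3 - Y9 - N8 - B9: 12+3+26+30 = 71
… (10 more)
The minimum is 41.
One shortest path: DC → B9 → Y9 → J3 → N8.

Minimum one-way distance = 41 km.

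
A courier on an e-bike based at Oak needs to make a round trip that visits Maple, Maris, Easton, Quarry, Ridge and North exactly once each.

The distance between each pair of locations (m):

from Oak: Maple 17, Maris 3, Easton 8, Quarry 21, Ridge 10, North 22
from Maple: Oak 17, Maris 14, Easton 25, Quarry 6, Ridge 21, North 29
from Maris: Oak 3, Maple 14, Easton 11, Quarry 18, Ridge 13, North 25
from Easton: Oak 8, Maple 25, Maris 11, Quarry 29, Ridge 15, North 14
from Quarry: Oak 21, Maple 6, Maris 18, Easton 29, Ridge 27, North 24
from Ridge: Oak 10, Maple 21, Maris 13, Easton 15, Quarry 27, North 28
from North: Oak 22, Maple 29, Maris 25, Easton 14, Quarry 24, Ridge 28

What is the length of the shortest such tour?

There are 360 distinct closed tours to check (reversals are equivalent).
Oak - Maple - Maris - Easton - Quarry - Ridge - North - Oak: 17+14+11+29+27+28+22 = 148
Oak - Maple - Maris - Easton - Quarry - North - Ridge - Oak: 17+14+11+29+24+28+10 = 133
Oak - Maple - Maris - Easton - Ridge - Quarry - North - Oak: 17+14+11+15+27+24+22 = 130
Oak - Maple - Maris - Easton - Ridge - North - Quarry - Oak: 17+14+11+15+28+24+21 = 130
Oak - Maple - Maris - Easton - North - Quarry - Ridge - Oak: 17+14+11+14+24+27+10 = 117
Oak - Maple - Maris - Easton - North - Ridge - Quarry - Oak: 17+14+11+14+28+27+21 = 132
Oak - Maple - Maris - Quarry - Easton - Ridge - North - Oak: 17+14+18+29+15+28+22 = 143
Oak - Maple - Maris - Quarry - Easton - North - Ridge - Oak: 17+14+18+29+14+28+10 = 130
… (352 more)
Oak - Maris - Maple - Quarry - North - Easton - Ridge - Oak: 3+14+6+24+14+15+10 = 86  ← best
The minimum is 86.
One optimal route: Oak → Maris → Maple → Quarry → North → Easton → Ridge → Oak (or its reverse).

Minimum total distance: 86 m.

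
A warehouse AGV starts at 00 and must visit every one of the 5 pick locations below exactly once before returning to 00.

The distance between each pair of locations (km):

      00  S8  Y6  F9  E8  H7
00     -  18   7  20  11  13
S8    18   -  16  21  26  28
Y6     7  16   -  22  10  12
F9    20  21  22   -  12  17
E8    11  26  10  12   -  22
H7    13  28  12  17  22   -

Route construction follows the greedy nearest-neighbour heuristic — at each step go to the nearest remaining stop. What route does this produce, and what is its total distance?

92 km along 00 → Y6 → E8 → F9 → H7 → S8 → 00.

At 00 the remaining stops are Y6 7, E8 11, H7 13, S8 18, F9 20; go to Y6.
At Y6 the remaining stops are E8 10, H7 12, S8 16, F9 22; go to E8.
At E8 the remaining stops are F9 12, H7 22, S8 26; go to F9.
At F9 the remaining stops are H7 17, S8 21; go to H7.
At H7 the remaining stops are S8 28; go to S8.
Return S8→00: 18.
Total = 7 + 10 + 12 + 17 + 28 + 18 = 92.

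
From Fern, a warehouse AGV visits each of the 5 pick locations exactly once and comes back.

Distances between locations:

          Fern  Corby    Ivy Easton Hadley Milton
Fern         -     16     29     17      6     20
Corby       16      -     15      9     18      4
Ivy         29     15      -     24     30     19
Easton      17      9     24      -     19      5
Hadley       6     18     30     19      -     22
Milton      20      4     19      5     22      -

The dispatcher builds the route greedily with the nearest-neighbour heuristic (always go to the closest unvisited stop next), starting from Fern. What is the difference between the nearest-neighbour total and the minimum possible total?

Fern: Hadley=6, Corby=16, Easton=17, Milton=20, Ivy=29 ⇒ Hadley
Hadley: Corby=18, Easton=19, Milton=22, Ivy=30 ⇒ Corby
Corby: Milton=4, Easton=9, Ivy=15 ⇒ Milton
Milton: Easton=5, Ivy=19 ⇒ Easton
Easton: Ivy=24 ⇒ Ivy
NN route Fern → Hadley → Corby → Milton → Easton → Ivy → Fern costs 86.
Optimal: Fern → Easton → Milton → Corby → Ivy → Hadley → Fern costs 77 (by enumerating all 60 distinct tours).
Excess = 86 − 77 = 9.

The nearest-neighbour route is 9 longer than optimal.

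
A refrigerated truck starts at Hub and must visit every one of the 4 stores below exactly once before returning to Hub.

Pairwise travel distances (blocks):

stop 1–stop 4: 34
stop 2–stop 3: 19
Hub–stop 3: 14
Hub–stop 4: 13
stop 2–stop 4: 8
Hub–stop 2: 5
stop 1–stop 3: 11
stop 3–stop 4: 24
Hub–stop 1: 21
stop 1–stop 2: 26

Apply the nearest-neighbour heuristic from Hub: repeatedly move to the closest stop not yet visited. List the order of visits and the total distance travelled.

69 blocks along Hub → stop 2 → stop 4 → stop 3 → stop 1 → Hub.

Hub → [stop 2:5 / stop 4:13 / stop 3:14 / stop 1:21] → stop 2 (5)
stop 2 → [stop 4:8 / stop 3:19 / stop 1:26] → stop 4 (8)
stop 4 → [stop 3:24 / stop 1:34] → stop 3 (24)
stop 3 → [stop 1:11] → stop 1 (11)
Return stop 1→Hub: 21.
Total = 5 + 8 + 24 + 11 + 21 = 69.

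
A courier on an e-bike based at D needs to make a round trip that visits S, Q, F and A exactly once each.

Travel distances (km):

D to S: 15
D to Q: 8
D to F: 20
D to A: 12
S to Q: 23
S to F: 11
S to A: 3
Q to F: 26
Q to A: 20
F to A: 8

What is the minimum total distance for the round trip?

There are 12 distinct closed tours to check (reversals are equivalent).
D→S→Q→F→A→D: 15+23+26+8+12 = 84
D→S→Q→A→F→D: 15+23+20+8+20 = 86
D→S→F→Q→A→D: 15+11+26+20+12 = 84
D→S→F→A→Q→D: 15+11+8+20+8 = 62
D→S→A→Q→F→D: 15+3+20+26+20 = 84
D→S→A→F→Q→D: 15+3+8+26+8 = 60
D→Q→S→F→A→D: 8+23+11+8+12 = 62
D→Q→S→A→F→D: 8+23+3+8+20 = 62
D→Q→F→S→A→D: 8+26+11+3+12 = 60
D→Q→A→S→F→D: 8+20+3+11+20 = 62
D→F→S→Q→A→D: 20+11+23+20+12 = 86
D→F→Q→S→A→D: 20+26+23+3+12 = 84
The minimum is 60.
One optimal route: D → S → A → F → Q → D (or its reverse).

Minimum total distance: 60 km.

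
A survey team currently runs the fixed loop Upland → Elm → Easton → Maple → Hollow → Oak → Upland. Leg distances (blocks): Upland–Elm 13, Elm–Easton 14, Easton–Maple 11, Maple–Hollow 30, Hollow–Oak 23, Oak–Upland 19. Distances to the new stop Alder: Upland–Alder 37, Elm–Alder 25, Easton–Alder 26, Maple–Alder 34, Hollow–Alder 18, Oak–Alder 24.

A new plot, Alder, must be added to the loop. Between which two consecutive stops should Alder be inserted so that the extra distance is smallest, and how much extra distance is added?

Insertion cost between consecutive stops i–j is d(i,Alder) + d(Alder,j) − d(i,j):
  between Upland and Elm: 37 + 25 − 13 = 49
  between Elm and Easton: 25 + 26 − 14 = 37
  between Easton and Maple: 26 + 34 − 11 = 49
  between Maple and Hollow: 34 + 18 − 30 = 22
  between Hollow and Oak: 18 + 24 − 23 = 19
  between Oak and Upland: 24 + 37 − 19 = 42
Cheapest insertion is between Hollow and Oak, adding 19.
New total = 110 + 19 = 129.

+19 blocks — insert Alder between Hollow and Oak.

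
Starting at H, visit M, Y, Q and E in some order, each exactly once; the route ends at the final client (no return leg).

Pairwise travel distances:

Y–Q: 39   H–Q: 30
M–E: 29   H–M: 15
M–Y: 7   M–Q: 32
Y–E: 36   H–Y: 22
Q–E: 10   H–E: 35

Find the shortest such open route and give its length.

There are 4! = 24 possible orderings.
H - M - Y - Q - E: 15+7+39+10 = 71
H - M - Y - E - Q: 15+7+36+10 = 68
H - M - Q - Y - E: 15+32+39+36 = 122
H - M - Q - E - Y: 15+32+10+36 = 93
H - M - E - Y - Q: 15+29+36+39 = 119
H - M - E - Q - Y: 15+29+10+39 = 93
H - Y - M - Q - E: 22+7+32+10 = 71
H - Y - M - E - Q: 22+7+29+10 = 68
H - Y - Q - M - E: 22+39+32+29 = 122
H - Y - Q - E - M: 22+39+10+29 = 100
H - Y - E - M - Q: 22+36+29+32 = 119
H - Y - E - Q - M: 22+36+10+32 = 100
H - Q - M - Y - E: 30+32+7+36 = 105
H - Q - M - E - Y: 30+32+29+36 = 127
… (10 more)
The minimum is 68.
One shortest path: H → M → Y → E → Q.

68 — the minimum one-way total.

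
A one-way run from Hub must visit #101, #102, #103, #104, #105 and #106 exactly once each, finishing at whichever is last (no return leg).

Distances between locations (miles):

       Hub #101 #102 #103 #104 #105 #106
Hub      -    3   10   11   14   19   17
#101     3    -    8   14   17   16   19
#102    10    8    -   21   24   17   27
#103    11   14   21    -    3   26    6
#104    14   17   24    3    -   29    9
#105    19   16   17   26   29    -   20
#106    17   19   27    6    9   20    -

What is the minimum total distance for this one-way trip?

There are 6! = 720 possible orderings.
Hub → #101 → #102 → #103 → #104 → #105 → #106: 3+8+21+3+29+20 = 84
Hub → #101 → #102 → #103 → #104 → #106 → #105: 3+8+21+3+9+20 = 64
Hub → #101 → #102 → #103 → #105 → #104 → #106: 3+8+21+26+29+9 = 96
Hub → #101 → #102 → #103 → #105 → #106 → #104: 3+8+21+26+20+9 = 87
Hub → #101 → #102 → #103 → #106 → #104 → #105: 3+8+21+6+9+29 = 76
Hub → #101 → #102 → #103 → #106 → #105 → #104: 3+8+21+6+20+29 = 87
Hub → #101 → #102 → #104 → #103 → #105 → #106: 3+8+24+3+26+20 = 84
Hub → #101 → #102 → #104 → #103 → #106 → #105: 3+8+24+3+6+20 = 64
… (712 more)
Hub → #101 → #102 → #105 → #106 → #103 → #104: 3+8+17+20+6+3 = 57  ← best
The minimum is 57.
One shortest path: Hub → #101 → #102 → #105 → #106 → #103 → #104.

Shortest open route: 57 miles.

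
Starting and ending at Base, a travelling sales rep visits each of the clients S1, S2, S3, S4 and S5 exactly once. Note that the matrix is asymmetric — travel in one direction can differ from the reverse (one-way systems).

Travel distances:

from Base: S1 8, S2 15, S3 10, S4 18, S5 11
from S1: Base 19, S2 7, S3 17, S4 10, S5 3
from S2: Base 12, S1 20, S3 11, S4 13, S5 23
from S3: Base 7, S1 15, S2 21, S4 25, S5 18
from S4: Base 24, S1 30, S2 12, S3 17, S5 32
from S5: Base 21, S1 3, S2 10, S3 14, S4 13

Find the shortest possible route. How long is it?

Base→S1→S2→S3→S4→S5→Base: 8+7+11+25+32+21 = 104
Base→S1→S2→S3→S5→S4→Base: 8+7+11+18+13+24 = 81
Base→S1→S2→S4→S3→S5→Base: 8+7+13+17+18+21 = 84
Base→S1→S2→S4→S5→S3→Base: 8+7+13+32+14+7 = 81
Base→S1→S2→S5→S3→S4→Base: 8+7+23+14+25+24 = 101
Base→S1→S2→S5→S4→S3→Base: 8+7+23+13+17+7 = 75
Base→S1→S3→S2→S4→S5→Base: 8+17+21+13+32+21 = 112
Base→S1→S3→S2→S5→S4→Base: 8+17+21+23+13+24 = 106
Base→S1→S3→S4→S2→S5→Base: 8+17+25+12+23+21 = 106
Base→S1→S3→S4→S5→S2→Base: 8+17+25+32+10+12 = 104
Base→S1→S3→S5→S2→S4→Base: 8+17+18+10+13+24 = 90
Base→S1→S3→S5→S4→S2→Base: 8+17+18+13+12+12 = 80
Base→S1→S4→S2→S3→S5→Base: 8+10+12+11+18+21 = 80
Base→S1→S4→S2→S5→S3→Base: 8+10+12+23+14+7 = 74
… (106 more)
Base→S1→S5→S4→S2→S3→Base: 8+3+13+12+11+7 = 54  ← best
The minimum is 54.
One optimal route: Base → S1 → S5 → S4 → S2 → S3 → Base.

Minimum total distance: 54.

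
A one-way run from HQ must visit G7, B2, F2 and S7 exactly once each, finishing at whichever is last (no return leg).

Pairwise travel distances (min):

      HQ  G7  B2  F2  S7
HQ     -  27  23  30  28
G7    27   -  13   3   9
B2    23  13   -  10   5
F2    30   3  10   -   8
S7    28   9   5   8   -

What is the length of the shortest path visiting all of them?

Shortest open route: 39 min.

There are 4! = 24 possible orderings.
HQ → G7 → B2 → F2 → S7: 27+13+10+8 = 58
HQ → G7 → B2 → S7 → F2: 27+13+5+8 = 53
HQ → G7 → F2 → B2 → S7: 27+3+10+5 = 45
HQ → G7 → F2 → S7 → B2: 27+3+8+5 = 43
HQ → G7 → S7 → B2 → F2: 27+9+5+10 = 51
HQ → G7 → S7 → F2 → B2: 27+9+8+10 = 54
HQ → B2 → G7 → F2 → S7: 23+13+3+8 = 47
HQ → B2 → G7 → S7 → F2: 23+13+9+8 = 53
HQ → B2 → F2 → G7 → S7: 23+10+3+9 = 45
HQ → B2 → F2 → S7 → G7: 23+10+8+9 = 50
HQ → B2 → S7 → G7 → F2: 23+5+9+3 = 40
HQ → B2 → S7 → F2 → G7: 23+5+8+3 = 39
HQ → F2 → G7 → B2 → S7: 30+3+13+5 = 51
HQ → F2 → G7 → S7 → B2: 30+3+9+5 = 47
… (10 more)
The minimum is 39.
One shortest path: HQ → B2 → S7 → F2 → G7.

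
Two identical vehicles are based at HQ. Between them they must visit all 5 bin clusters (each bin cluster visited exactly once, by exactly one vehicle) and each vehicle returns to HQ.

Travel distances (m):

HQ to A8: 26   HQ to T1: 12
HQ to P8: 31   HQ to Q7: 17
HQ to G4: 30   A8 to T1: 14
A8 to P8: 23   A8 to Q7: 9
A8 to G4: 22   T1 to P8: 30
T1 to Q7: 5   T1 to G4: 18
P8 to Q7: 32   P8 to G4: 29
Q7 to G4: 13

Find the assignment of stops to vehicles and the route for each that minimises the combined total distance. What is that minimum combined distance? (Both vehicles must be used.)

Minimum combined distance: 130 m.

Check every non-empty split of the stops between the two vehicles; for each half take its own optimal tour:
  {A8} + {T1, P8, Q7, G4}: 52 + 90 = 142
  {T1} + {A8, P8, Q7, G4}: 24 + 106 = 130
  {A8, T1} + {P8, Q7, G4}: 52 + 90 = 142
  {P8} + {A8, T1, Q7, G4}: 62 + 78 = 140
  {A8, P8} + {T1, Q7, G4}: 80 + 60 = 140
  {T1, P8} + {A8, Q7, G4}: 73 + 78 = 151
  … (15 splits in total)
Best: vehicle 1 HQ → T1 → HQ = 24; vehicle 2 HQ → P8 → A8 → Q7 → G4 → HQ = 106; combined 130.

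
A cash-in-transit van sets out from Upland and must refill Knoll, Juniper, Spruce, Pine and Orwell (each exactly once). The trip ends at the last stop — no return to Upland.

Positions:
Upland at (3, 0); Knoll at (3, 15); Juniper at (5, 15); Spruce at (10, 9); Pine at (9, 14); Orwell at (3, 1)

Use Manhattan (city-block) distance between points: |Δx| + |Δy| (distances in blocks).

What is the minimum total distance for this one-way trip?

There are 5! = 120 possible orderings.
Upland - Knoll - Juniper - Spruce - Pine - Orwell: 15+2+11+6+19 = 53
Upland - Knoll - Juniper - Spruce - Orwell - Pine: 15+2+11+15+19 = 62
Upland - Knoll - Juniper - Pine - Spruce - Orwell: 15+2+5+6+15 = 43
Upland - Knoll - Juniper - Pine - Orwell - Spruce: 15+2+5+19+15 = 56
Upland - Knoll - Juniper - Orwell - Spruce - Pine: 15+2+16+15+6 = 54
Upland - Knoll - Juniper - Orwell - Pine - Spruce: 15+2+16+19+6 = 58
Upland - Knoll - Spruce - Juniper - Pine - Orwell: 15+13+11+5+19 = 63
Upland - Knoll - Spruce - Juniper - Orwell - Pine: 15+13+11+16+19 = 74
Upland - Knoll - Spruce - Pine - Juniper - Orwell: 15+13+6+5+16 = 55
Upland - Knoll - Spruce - Pine - Orwell - Juniper: 15+13+6+19+16 = 69
Upland - Knoll - Spruce - Orwell - Juniper - Pine: 15+13+15+16+5 = 64
Upland - Knoll - Spruce - Orwell - Pine - Juniper: 15+13+15+19+5 = 67
Upland - Knoll - Pine - Juniper - Spruce - Orwell: 15+7+5+11+15 = 53
Upland - Knoll - Pine - Juniper - Orwell - Spruce: 15+7+5+16+15 = 58
… (106 more)
Upland - Orwell - Knoll - Juniper - Pine - Spruce: 1+14+2+5+6 = 28  ← best
The minimum is 28.
One shortest path: Upland → Orwell → Knoll → Juniper → Pine → Spruce.

28 blocks — the minimum one-way total.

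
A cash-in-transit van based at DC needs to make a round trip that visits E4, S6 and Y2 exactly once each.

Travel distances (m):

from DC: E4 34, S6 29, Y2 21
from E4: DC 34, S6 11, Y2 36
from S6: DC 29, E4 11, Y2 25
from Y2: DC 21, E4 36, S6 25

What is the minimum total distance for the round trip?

DC - E4 - S6 - Y2 - DC: 34+11+25+21 = 91
DC - E4 - Y2 - S6 - DC: 34+36+25+29 = 124
DC - S6 - E4 - Y2 - DC: 29+11+36+21 = 97
The minimum is 91.
One optimal route: DC → E4 → S6 → Y2 → DC (or its reverse).

91 m — the shortest possible round trip.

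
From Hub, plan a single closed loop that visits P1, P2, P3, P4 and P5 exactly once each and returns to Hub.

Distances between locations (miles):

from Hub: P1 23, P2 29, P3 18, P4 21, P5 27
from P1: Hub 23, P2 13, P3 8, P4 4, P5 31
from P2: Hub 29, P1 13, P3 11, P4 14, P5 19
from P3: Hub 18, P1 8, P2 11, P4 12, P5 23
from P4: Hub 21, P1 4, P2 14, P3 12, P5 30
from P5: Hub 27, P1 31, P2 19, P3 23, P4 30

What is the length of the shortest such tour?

90 miles — the shortest possible round trip.

With 5 stops there are 5!/2 = 60 distinct round trips (a route and its reverse cost the same).
Hub→P1→P2→P3→P4→P5→Hub: 23+13+11+12+30+27 = 116
Hub→P1→P2→P3→P5→P4→Hub: 23+13+11+23+30+21 = 121
Hub→P1→P2→P4→P3→P5→Hub: 23+13+14+12+23+27 = 112
Hub→P1→P2→P4→P5→P3→Hub: 23+13+14+30+23+18 = 121
Hub→P1→P2→P5→P3→P4→Hub: 23+13+19+23+12+21 = 111
Hub→P1→P2→P5→P4→P3→Hub: 23+13+19+30+12+18 = 115
Hub→P1→P3→P2→P4→P5→Hub: 23+8+11+14+30+27 = 113
Hub→P1→P3→P2→P5→P4→Hub: 23+8+11+19+30+21 = 112
Hub→P1→P3→P4→P2→P5→Hub: 23+8+12+14+19+27 = 103
Hub→P1→P3→P4→P5→P2→Hub: 23+8+12+30+19+29 = 121
Hub→P1→P3→P5→P2→P4→Hub: 23+8+23+19+14+21 = 108
Hub→P1→P3→P5→P4→P2→Hub: 23+8+23+30+14+29 = 127
Hub→P1→P4→P2→P3→P5→Hub: 23+4+14+11+23+27 = 102
Hub→P1→P4→P2→P5→P3→Hub: 23+4+14+19+23+18 = 101
… (46 more)
Hub→P3→P1→P4→P2→P5→Hub: 18+8+4+14+19+27 = 90  ← best
The minimum is 90.
One optimal route: Hub → P3 → P1 → P4 → P2 → P5 → Hub (or its reverse).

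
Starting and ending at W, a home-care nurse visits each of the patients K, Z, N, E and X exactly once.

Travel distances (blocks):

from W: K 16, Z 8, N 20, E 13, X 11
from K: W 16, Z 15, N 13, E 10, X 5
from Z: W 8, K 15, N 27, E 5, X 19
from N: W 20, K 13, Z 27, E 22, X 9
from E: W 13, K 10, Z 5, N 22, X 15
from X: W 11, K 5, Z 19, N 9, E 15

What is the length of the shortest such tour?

Shortest round trip = 56 blocks.

With 5 stops there are 5!/2 = 60 distinct round trips (a route and its reverse cost the same).
W - K - Z - N - E - X - W: 16+15+27+22+15+11 = 106
W - K - Z - N - X - E - W: 16+15+27+9+15+13 = 95
W - K - Z - E - N - X - W: 16+15+5+22+9+11 = 78
W - K - Z - E - X - N - W: 16+15+5+15+9+20 = 80
W - K - Z - X - N - E - W: 16+15+19+9+22+13 = 94
W - K - Z - X - E - N - W: 16+15+19+15+22+20 = 107
W - K - N - Z - E - X - W: 16+13+27+5+15+11 = 87
W - K - N - Z - X - E - W: 16+13+27+19+15+13 = 103
W - K - N - E - Z - X - W: 16+13+22+5+19+11 = 86
W - K - N - E - X - Z - W: 16+13+22+15+19+8 = 93
W - K - N - X - Z - E - W: 16+13+9+19+5+13 = 75
W - K - N - X - E - Z - W: 16+13+9+15+5+8 = 66
W - K - E - Z - N - X - W: 16+10+5+27+9+11 = 78
W - K - E - Z - X - N - W: 16+10+5+19+9+20 = 79
… (46 more)
W - Z - E - K - N - X - W: 8+5+10+13+9+11 = 56  ← best
The minimum is 56.
One optimal route: W → Z → E → K → N → X → W (or its reverse).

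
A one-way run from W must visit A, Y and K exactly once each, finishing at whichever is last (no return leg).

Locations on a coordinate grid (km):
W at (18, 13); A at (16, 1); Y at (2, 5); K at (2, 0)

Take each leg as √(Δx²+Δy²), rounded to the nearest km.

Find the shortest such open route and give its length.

Shortest open route: 31 km.

There are 3! = 6 possible orderings.
W → A → Y → K: 12+15+5 = 32
W → A → K → Y: 12+14+5 = 31
W → Y → A → K: 18+15+14 = 47
W → Y → K → A: 18+5+14 = 37
W → K → A → Y: 21+14+15 = 50
W → K → Y → A: 21+5+15 = 41
The minimum is 31.
One shortest path: W → A → K → Y.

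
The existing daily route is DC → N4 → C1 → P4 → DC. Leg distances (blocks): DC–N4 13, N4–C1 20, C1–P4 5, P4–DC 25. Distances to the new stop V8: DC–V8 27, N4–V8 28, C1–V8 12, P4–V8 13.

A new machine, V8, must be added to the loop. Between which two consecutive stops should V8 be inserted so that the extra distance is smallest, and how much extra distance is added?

Adding 15 blocks by placing V8 on the P4–DC leg.

Insertion cost between consecutive stops i–j is d(i,V8) + d(V8,j) − d(i,j):
  between DC and N4: 27 + 28 − 13 = 42
  between N4 and C1: 28 + 12 − 20 = 20
  between C1 and P4: 12 + 13 − 5 = 20
  between P4 and DC: 13 + 27 − 25 = 15
Cheapest insertion is between P4 and DC, adding 15.
New total = 63 + 15 = 78.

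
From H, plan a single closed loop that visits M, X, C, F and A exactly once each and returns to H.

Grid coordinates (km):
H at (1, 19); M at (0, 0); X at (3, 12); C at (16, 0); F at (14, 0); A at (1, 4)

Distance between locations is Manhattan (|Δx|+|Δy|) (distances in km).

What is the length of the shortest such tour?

H→M→X→C→F→A→H: 20+15+25+2+17+15 = 94
H→M→X→C→A→F→H: 20+15+25+19+17+32 = 128
H→M→X→F→C→A→H: 20+15+23+2+19+15 = 94
H→M→X→F→A→C→H: 20+15+23+17+19+34 = 128
H→M→X→A→C→F→H: 20+15+10+19+2+32 = 98
H→M→X→A→F→C→H: 20+15+10+17+2+34 = 98
H→M→C→X→F→A→H: 20+16+25+23+17+15 = 116
H→M→C→X→A→F→H: 20+16+25+10+17+32 = 120
H→M→C→F→X→A→H: 20+16+2+23+10+15 = 86
H→M→C→F→A→X→H: 20+16+2+17+10+9 = 74
H→M→C→A→X→F→H: 20+16+19+10+23+32 = 120
H→M→C→A→F→X→H: 20+16+19+17+23+9 = 104
H→M→F→X→C→A→H: 20+14+23+25+19+15 = 116
H→M→F→X→A→C→H: 20+14+23+10+19+34 = 120
… (46 more)
H→X→C→F→M→A→H: 9+25+2+14+5+15 = 70  ← best
The minimum is 70.
One optimal route: H → X → C → F → M → A → H (or its reverse).

Minimum total distance: 70 km.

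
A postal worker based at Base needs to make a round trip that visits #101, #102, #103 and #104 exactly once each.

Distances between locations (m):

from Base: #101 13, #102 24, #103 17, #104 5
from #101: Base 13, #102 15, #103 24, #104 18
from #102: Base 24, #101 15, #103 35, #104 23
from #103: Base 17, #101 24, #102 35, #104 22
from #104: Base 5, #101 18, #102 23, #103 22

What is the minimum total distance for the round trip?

Shortest round trip = 84 m.

With 4 stops there are 4!/2 = 12 distinct round trips (a route and its reverse cost the same).
Base - #101 - #102 - #103 - #104 - Base: 13+15+35+22+5 = 90
Base - #101 - #102 - #104 - #103 - Base: 13+15+23+22+17 = 90
Base - #101 - #103 - #102 - #104 - Base: 13+24+35+23+5 = 100
Base - #101 - #103 - #104 - #102 - Base: 13+24+22+23+24 = 106
Base - #101 - #104 - #102 - #103 - Base: 13+18+23+35+17 = 106
Base - #101 - #104 - #103 - #102 - Base: 13+18+22+35+24 = 112
Base - #102 - #101 - #103 - #104 - Base: 24+15+24+22+5 = 90
Base - #102 - #101 - #104 - #103 - Base: 24+15+18+22+17 = 96
Base - #102 - #103 - #101 - #104 - Base: 24+35+24+18+5 = 106
Base - #102 - #104 - #101 - #103 - Base: 24+23+18+24+17 = 106
Base - #103 - #101 - #102 - #104 - Base: 17+24+15+23+5 = 84
Base - #103 - #102 - #101 - #104 - Base: 17+35+15+18+5 = 90
The minimum is 84.
One optimal route: Base → #103 → #101 → #102 → #104 → Base (or its reverse).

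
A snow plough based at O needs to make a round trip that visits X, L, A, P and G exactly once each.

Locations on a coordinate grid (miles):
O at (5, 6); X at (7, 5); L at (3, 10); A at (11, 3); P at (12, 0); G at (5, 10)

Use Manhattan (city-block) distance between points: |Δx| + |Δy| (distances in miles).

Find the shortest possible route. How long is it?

There are 60 distinct closed tours to check (reversals are equivalent).
O → X → L → A → P → G → O: 3+9+15+4+17+4 = 52
O → X → L → A → G → P → O: 3+9+15+13+17+13 = 70
O → X → L → P → A → G → O: 3+9+19+4+13+4 = 52
O → X → L → P → G → A → O: 3+9+19+17+13+9 = 70
O → X → L → G → A → P → O: 3+9+2+13+4+13 = 44
O → X → L → G → P → A → O: 3+9+2+17+4+9 = 44
O → X → A → L → P → G → O: 3+6+15+19+17+4 = 64
O → X → A → L → G → P → O: 3+6+15+2+17+13 = 56
O → X → A → P → L → G → O: 3+6+4+19+2+4 = 38
O → X → A → P → G → L → O: 3+6+4+17+2+6 = 38
O → X → A → G → L → P → O: 3+6+13+2+19+13 = 56
O → X → A → G → P → L → O: 3+6+13+17+19+6 = 64
O → X → P → L → A → G → O: 3+10+19+15+13+4 = 64
O → X → P → L → G → A → O: 3+10+19+2+13+9 = 56
… (46 more)
The minimum is 38.
One optimal route: O → X → A → P → L → G → O (or its reverse).

38 miles — the shortest possible round trip.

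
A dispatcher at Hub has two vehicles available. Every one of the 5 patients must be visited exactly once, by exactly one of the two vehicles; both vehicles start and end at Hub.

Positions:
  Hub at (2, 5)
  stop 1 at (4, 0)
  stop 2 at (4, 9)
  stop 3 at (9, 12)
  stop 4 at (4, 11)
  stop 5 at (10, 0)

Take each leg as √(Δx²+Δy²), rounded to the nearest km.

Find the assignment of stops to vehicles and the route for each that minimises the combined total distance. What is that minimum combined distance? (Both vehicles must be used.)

Check every non-empty split of the stops between the two vehicles; for each half take its own optimal tour:
  {stop 1} + {stop 2, stop 3, stop 4, stop 5}: 10 + 32 = 42
  {stop 2} + {stop 1, stop 3, stop 4, stop 5}: 8 + 34 = 42
  {stop 1, stop 2} + {stop 3, stop 4, stop 5}: 18 + 32 = 50
  {stop 3} + {stop 1, stop 2, stop 4, stop 5}: 20 + 30 = 50
  {stop 1, stop 3} + {stop 2, stop 4, stop 5}: 28 + 28 = 56
  {stop 2, stop 3} + {stop 1, stop 4, stop 5}: 20 + 30 = 50
  … (15 splits in total)
  {stop 2, stop 3, stop 4} + {stop 1, stop 5}: 21 + 20 = 41  ← best
Best: vehicle 1 Hub → stop 2 → stop 3 → stop 4 → Hub = 21; vehicle 2 Hub → stop 1 → stop 5 → Hub = 20; combined 41.

41 km — the smallest possible combined total.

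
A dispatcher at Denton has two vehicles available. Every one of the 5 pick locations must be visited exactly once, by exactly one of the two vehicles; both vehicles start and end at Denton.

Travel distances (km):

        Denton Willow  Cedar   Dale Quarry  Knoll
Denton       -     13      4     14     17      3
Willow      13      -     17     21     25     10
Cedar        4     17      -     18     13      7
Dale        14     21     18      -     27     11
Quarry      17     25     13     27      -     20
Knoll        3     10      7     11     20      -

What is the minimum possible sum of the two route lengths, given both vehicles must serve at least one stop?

82 km — the smallest possible combined total.

Check every non-empty split of the stops between the two vehicles; for each half take its own optimal tour:
  {Willow} + {Cedar, Dale, Quarry, Knoll}: 26 + 58 = 84
  {Cedar} + {Willow, Dale, Quarry, Knoll}: 8 + 77 = 85
  {Willow, Cedar} + {Dale, Quarry, Knoll}: 34 + 58 = 92
  {Dale} + {Willow, Cedar, Quarry, Knoll}: 28 + 55 = 83
  {Willow, Dale} + {Cedar, Quarry, Knoll}: 48 + 40 = 88
  {Cedar, Dale} + {Willow, Quarry, Knoll}: 36 + 55 = 91
  … (15 splits in total)
  {Cedar, Quarry} + {Willow, Dale, Knoll}: 34 + 48 = 82  ← best
Best: vehicle 1 Denton → Cedar → Quarry → Denton = 34; vehicle 2 Denton → Willow → Dale → Knoll → Denton = 48; combined 82.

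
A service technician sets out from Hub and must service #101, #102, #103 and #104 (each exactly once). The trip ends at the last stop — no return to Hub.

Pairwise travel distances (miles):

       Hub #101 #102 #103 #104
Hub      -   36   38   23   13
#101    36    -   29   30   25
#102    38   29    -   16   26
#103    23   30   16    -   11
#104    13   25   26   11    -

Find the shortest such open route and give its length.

There are 4! = 24 possible orderings.
Hub → #101 → #102 → #103 → #104: 36+29+16+11 = 92
Hub → #101 → #102 → #104 → #103: 36+29+26+11 = 102
Hub → #101 → #103 → #102 → #104: 36+30+16+26 = 108
Hub → #101 → #103 → #104 → #102: 36+30+11+26 = 103
Hub → #101 → #104 → #102 → #103: 36+25+26+16 = 103
Hub → #101 → #104 → #103 → #102: 36+25+11+16 = 88
Hub → #102 → #101 → #103 → #104: 38+29+30+11 = 108
Hub → #102 → #101 → #104 → #103: 38+29+25+11 = 103
Hub → #102 → #103 → #101 → #104: 38+16+30+25 = 109
Hub → #102 → #103 → #104 → #101: 38+16+11+25 = 90
Hub → #102 → #104 → #101 → #103: 38+26+25+30 = 119
Hub → #102 → #104 → #103 → #101: 38+26+11+30 = 105
Hub → #103 → #101 → #102 → #104: 23+30+29+26 = 108
Hub → #103 → #101 → #104 → #102: 23+30+25+26 = 104
… (10 more)
Hub → #104 → #103 → #102 → #101: 13+11+16+29 = 69  ← best
The minimum is 69.
One shortest path: Hub → #104 → #103 → #102 → #101.

Shortest open route: 69 miles.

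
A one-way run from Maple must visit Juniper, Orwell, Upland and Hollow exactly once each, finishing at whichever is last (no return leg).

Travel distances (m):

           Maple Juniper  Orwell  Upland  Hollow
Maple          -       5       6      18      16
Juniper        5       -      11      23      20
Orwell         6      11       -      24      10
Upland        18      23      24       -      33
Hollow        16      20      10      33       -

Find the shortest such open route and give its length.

There are 4! = 24 possible orderings.
Maple→Juniper→Orwell→Upland→Hollow: 5+11+24+33 = 73
Maple→Juniper→Orwell→Hollow→Upland: 5+11+10+33 = 59
Maple→Juniper→Upland→Orwell→Hollow: 5+23+24+10 = 62
Maple→Juniper→Upland→Hollow→Orwell: 5+23+33+10 = 71
Maple→Juniper→Hollow→Orwell→Upland: 5+20+10+24 = 59
Maple→Juniper→Hollow→Upland→Orwell: 5+20+33+24 = 82
Maple→Orwell→Juniper→Upland→Hollow: 6+11+23+33 = 73
Maple→Orwell→Juniper→Hollow→Upland: 6+11+20+33 = 70
Maple→Orwell→Upland→Juniper→Hollow: 6+24+23+20 = 73
Maple→Orwell→Upland→Hollow→Juniper: 6+24+33+20 = 83
Maple→Orwell→Hollow→Juniper→Upland: 6+10+20+23 = 59
Maple→Orwell→Hollow→Upland→Juniper: 6+10+33+23 = 72
Maple→Upland→Juniper→Orwell→Hollow: 18+23+11+10 = 62
Maple→Upland→Juniper→Hollow→Orwell: 18+23+20+10 = 71
… (10 more)
The minimum is 59.
One shortest path: Maple → Juniper → Orwell → Hollow → Upland.

Minimum one-way distance = 59 m.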